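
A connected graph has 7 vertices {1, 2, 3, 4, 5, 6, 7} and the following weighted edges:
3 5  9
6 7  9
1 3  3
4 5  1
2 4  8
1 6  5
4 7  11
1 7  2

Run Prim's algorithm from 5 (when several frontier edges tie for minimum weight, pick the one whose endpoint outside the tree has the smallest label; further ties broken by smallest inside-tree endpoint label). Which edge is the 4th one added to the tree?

1-3

Grow the tree from 5 using Prim:
Step 1: frontier [4 5 1, 3 5 9] → take 4 5 (1); add 4.
Step 2: frontier [2 4 8, 4 7 11, 3 5 9] → take 2 4 (8); add 2.
Step 3: frontier [4 7 11, 3 5 9] → take 3 5 (9); add 3.
Step 4: frontier [1 3 3, 4 7 11] → take 1 3 (3); add 1.
Step 5: frontier [1 7 2, 1 6 5, 4 7 11] → take 1 7 (2); add 7.
Step 6: frontier [1 6 5, 6 7 9] → take 1 6 (5); add 6.
The 4th edge added is 1 3.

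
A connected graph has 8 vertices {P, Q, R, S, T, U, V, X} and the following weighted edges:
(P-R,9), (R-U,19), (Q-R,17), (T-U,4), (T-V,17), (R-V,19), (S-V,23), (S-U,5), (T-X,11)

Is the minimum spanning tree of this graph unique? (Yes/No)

No

Kruskal's algorithm — process edges by increasing weight (ties by edge label):
T-U (4): add — endpoints in different components.
S-U (5): add — endpoints in different components.
P-R (9): add — endpoints in different components.
T-X (11): add — endpoints in different components.
Q-R (17): add — endpoints in different components.
T-V (17): add — endpoints in different components.
R-U (19): add — endpoints in different components.
Non-tree edge R-V has weight 19, equal to the heaviest edge on its tree cycle — swapping gives another MST of the same weight. Not unique.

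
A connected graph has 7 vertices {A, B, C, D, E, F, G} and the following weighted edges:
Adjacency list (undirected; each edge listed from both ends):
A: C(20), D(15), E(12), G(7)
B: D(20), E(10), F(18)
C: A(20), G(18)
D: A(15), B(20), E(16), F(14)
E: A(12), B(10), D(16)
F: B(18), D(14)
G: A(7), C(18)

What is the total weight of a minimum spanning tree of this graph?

Sort edges by weight, then run Kruskal:
A—G (7): add — endpoints in different components.
B—E (10): add — endpoints in different components.
A—E (12): add — endpoints in different components.
D—F (14): add — endpoints in different components.
A—D (15): add — endpoints in different components.
D—E (16): skip — D and E already connected.
B—F (18): skip — B and F already connected.
C—G (18): add — endpoints in different components.
MST edges: A—G, B—E, A—E, D—F, A—D, C—G; total weight 7+10+12+14+15+18 = 76.

76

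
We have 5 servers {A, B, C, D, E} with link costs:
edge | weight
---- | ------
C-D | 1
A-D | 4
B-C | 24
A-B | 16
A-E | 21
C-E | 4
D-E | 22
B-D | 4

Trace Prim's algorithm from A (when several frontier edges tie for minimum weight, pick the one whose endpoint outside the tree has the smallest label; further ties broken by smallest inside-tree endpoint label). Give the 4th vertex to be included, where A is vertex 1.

B

Prim, starting at A.
Step 1: frontier [A-D 4, A-B 16, A-E 21] → take A-D (4); add D.
Step 2: frontier [A-B 16, A-E 21, C-D 1, B-D 4, D-E 22] → take C-D (1); add C.
Step 3: frontier [A-B 16, A-E 21, C-E 4, B-C 24, B-D 4, D-E 22] → take B-D (4); add B.
Step 4: frontier [A-E 21, C-E 4, D-E 22] → take C-E (4); add E.
Vertex order: A, D, C, B, E. The 4th vertex is B.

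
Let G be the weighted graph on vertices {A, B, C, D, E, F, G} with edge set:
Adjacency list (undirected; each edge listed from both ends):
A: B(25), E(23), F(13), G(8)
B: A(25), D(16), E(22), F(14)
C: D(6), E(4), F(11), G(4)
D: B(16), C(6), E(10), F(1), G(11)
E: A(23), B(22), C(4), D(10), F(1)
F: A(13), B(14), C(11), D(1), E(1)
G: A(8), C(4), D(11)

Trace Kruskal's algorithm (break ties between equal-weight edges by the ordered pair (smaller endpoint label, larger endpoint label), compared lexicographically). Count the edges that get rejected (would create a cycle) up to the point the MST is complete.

Kruskal: consider edges lightest-first.
D F (1): add — endpoints in different components.
E F (1): add — endpoints in different components.
C E (4): add — endpoints in different components.
C G (4): add — endpoints in different components.
C D (6): skip — C and D already connected.
A G (8): add — endpoints in different components.
D E (10): skip — D and E already connected.
C F (11): skip — C and F already connected.
D G (11): skip — D and G already connected.
A F (13): skip — A and F already connected.
B F (14): add — endpoints in different components.
Edges rejected before the tree was complete: 5.

5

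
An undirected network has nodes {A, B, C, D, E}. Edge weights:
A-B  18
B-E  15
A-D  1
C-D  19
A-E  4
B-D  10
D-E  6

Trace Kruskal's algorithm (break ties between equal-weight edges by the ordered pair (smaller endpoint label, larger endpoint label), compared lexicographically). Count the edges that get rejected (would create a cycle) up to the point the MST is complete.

Kruskal's algorithm — process edges by increasing weight (ties by edge label):
A-D (1): add. Components now {A,D} {B} {C} {E}
A-E (4): add. Components now {A,D,E} {B} {C}
D-E (6): skip — D and E already connected.
B-D (10): add. Components now {A,B,D,E} {C}
B-E (15): skip — B and E already connected.
A-B (18): skip — A and B already connected.
C-D (19): add. Components now {A,B,C,D,E}
Edges rejected before the tree was complete: 3.

3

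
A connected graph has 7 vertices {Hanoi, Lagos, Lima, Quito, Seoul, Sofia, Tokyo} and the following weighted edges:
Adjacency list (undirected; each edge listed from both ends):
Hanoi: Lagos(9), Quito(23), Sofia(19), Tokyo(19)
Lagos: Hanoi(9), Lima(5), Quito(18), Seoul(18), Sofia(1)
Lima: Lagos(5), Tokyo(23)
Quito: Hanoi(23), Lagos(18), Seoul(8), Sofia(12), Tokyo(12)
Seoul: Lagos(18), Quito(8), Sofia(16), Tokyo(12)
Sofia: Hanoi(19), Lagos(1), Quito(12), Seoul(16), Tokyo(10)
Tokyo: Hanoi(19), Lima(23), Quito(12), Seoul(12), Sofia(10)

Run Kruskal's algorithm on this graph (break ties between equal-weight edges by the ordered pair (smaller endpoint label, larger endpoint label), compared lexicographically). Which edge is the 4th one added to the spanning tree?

Kruskal: consider edges lightest-first.
Lagos Sofia (1): add — endpoints in different components.
Lagos Lima (5): add — endpoints in different components.
Quito Seoul (8): add — endpoints in different components.
Hanoi Lagos (9): add — endpoints in different components.
Sofia Tokyo (10): add — endpoints in different components.
Quito Sofia (12): add — endpoints in different components.
The 4th edge added is Hanoi Lagos.

Hanoi-Lagos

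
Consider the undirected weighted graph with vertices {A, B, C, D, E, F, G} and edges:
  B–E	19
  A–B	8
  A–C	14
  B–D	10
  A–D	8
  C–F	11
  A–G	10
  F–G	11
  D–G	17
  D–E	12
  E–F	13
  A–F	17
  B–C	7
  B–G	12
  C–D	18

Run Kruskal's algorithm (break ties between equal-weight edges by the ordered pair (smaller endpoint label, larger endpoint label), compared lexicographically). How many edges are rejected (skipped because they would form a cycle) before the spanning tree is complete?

3

Kruskal: consider edges lightest-first.
B–C (7): add. Components now {A} {B,C} {D} {E} {F} {G}
A–B (8): add. Components now {A,B,C} {D} {E} {F} {G}
A–D (8): add. Components now {A,B,C,D} {E} {F} {G}
A–G (10): add. Components now {A,B,C,D,G} {E} {F}
B–D (10): skip — B and D already connected.
C–F (11): add. Components now {A,B,C,D,F,G} {E}
F–G (11): skip — F and G already connected.
B–G (12): skip — B and G already connected.
D–E (12): add. Components now {A,B,C,D,E,F,G}
Edges rejected before the tree was complete: 3.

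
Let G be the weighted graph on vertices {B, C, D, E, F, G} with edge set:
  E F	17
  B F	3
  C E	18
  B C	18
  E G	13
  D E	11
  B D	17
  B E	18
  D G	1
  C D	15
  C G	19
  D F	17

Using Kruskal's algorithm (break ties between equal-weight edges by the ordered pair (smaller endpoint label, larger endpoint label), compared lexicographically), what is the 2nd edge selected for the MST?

Kruskal: consider edges lightest-first.
D G (1): add. Components now {B} {C} {D,G} {E} {F}
B F (3): add. Components now {B,F} {C} {D,G} {E}
D E (11): add. Components now {B,F} {C} {D,E,G}
E G (13): skip — E and G already connected.
C D (15): add. Components now {B,F} {C,D,E,G}
B D (17): add. Components now {B,C,D,E,F,G}
The 2nd edge added is B F.

B-F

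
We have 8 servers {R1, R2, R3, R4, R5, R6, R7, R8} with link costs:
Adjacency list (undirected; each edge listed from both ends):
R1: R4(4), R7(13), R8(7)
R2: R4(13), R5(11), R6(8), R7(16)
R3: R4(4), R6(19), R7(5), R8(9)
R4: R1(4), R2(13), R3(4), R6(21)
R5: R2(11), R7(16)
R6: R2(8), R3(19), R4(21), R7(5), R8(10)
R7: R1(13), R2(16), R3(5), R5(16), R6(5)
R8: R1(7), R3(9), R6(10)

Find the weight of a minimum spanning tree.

44

Kruskal: consider edges lightest-first.
R1—R4 (4): add — endpoints in different components.
R3—R4 (4): add — endpoints in different components.
R3—R7 (5): add — endpoints in different components.
R6—R7 (5): add — endpoints in different components.
R1—R8 (7): add — endpoints in different components.
R2—R6 (8): add — endpoints in different components.
R3—R8 (9): skip — R3 and R8 already connected.
R6—R8 (10): skip — R6 and R8 already connected.
R2—R5 (11): add — endpoints in different components.
MST edges: R1—R4, R3—R4, R3—R7, R6—R7, R1—R8, R2—R6, R2—R5; total weight 4+4+5+5+7+8+11 = 44.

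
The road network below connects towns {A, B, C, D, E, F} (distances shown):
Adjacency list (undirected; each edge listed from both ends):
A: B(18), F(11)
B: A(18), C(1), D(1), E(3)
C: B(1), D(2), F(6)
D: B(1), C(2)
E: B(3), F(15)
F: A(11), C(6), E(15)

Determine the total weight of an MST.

Grow the tree from B using Prim:
Step 1: frontier [B-C 1, B-D 1, B-E 3, A-B 18] → take B-C (1); add C.
Step 2: frontier [B-D 1, B-E 3, A-B 18, C-D 2, C-F 6] → take B-D (1); add D.
Step 3: frontier [B-E 3, A-B 18, C-F 6] → take B-E (3); add E.
Step 4: frontier [A-B 18, C-F 6, E-F 15] → take C-F (6); add F.
Step 5: frontier [A-B 18, A-F 11] → take A-F (11); add A.
MST edges: B-C, B-D, B-E, C-F, A-F; total weight 1+1+3+6+11 = 22.

22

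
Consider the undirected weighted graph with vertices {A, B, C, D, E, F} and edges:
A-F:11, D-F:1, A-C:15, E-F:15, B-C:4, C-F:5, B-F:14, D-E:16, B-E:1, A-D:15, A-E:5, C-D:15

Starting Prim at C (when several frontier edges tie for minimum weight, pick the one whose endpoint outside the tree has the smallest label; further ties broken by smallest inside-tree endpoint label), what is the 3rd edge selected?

Grow the tree from C using Prim:
Step 1: frontier [B-C 4, C-F 5, A-C 15, C-D 15] → take B-C (4); add B.
Step 2: frontier [B-E 1, B-F 14, C-F 5, A-C 15, C-D 15] → take B-E (1); add E.
Step 3: frontier [B-F 14, C-F 5, A-C 15, C-D 15, A-E 5, E-F 15, D-E 16] → take A-E (5); add A.
Step 4: frontier [A-F 11, A-D 15, B-F 14, C-F 5, C-D 15, E-F 15, D-E 16] → take C-F (5); add F.
Step 5: frontier [A-D 15, C-D 15, D-E 16, D-F 1] → take D-F (1); add D.
The 3rd edge added is A-E.

A-E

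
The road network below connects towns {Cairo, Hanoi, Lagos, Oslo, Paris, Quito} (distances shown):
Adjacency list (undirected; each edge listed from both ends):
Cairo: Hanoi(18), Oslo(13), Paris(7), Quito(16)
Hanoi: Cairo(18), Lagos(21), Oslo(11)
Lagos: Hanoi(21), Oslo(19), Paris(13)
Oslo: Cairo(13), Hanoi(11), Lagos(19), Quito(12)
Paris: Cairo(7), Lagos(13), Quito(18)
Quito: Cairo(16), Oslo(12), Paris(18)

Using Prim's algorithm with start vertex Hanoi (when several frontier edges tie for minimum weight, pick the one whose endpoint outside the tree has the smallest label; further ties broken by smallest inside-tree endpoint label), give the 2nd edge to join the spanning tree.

Oslo-Quito

Prim, starting at Hanoi.
Step 1: cheapest edge leaving the tree is Hanoi—Oslo (11); add Oslo.
Step 2: cheapest edge leaving the tree is Oslo—Quito (12); add Quito.
Step 3: cheapest edge leaving the tree is Cairo—Oslo (13); add Cairo.
Step 4: cheapest edge leaving the tree is Cairo—Paris (7); add Paris.
Step 5: cheapest edge leaving the tree is Lagos—Paris (13); add Lagos.
The 2nd edge added is Oslo—Quito.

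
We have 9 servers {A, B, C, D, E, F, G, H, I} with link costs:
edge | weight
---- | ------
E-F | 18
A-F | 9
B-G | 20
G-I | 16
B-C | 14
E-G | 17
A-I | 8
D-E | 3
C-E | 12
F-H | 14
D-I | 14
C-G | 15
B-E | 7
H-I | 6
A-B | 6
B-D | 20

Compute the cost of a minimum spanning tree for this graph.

66

Prim's algorithm from G:
Step 1: cheapest edge leaving the tree is C-G (15); add C.
Step 2: cheapest edge leaving the tree is C-E (12); add E.
Step 3: cheapest edge leaving the tree is D-E (3); add D.
Step 4: cheapest edge leaving the tree is B-E (7); add B.
Step 5: cheapest edge leaving the tree is A-B (6); add A.
Step 6: cheapest edge leaving the tree is A-I (8); add I.
Step 7: cheapest edge leaving the tree is H-I (6); add H.
Step 8: cheapest edge leaving the tree is A-F (9); add F.
MST edges: C-G, C-E, D-E, B-E, A-B, A-I, H-I, A-F; total weight 15+12+3+7+6+8+6+9 = 66.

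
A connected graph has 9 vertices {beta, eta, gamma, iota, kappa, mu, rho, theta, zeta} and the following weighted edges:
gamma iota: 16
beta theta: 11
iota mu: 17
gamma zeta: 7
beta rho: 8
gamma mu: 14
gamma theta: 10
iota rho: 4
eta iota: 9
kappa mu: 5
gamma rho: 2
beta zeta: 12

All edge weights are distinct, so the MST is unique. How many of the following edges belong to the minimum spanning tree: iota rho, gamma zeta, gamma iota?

Sort edges by weight, then run Kruskal:
gamma rho (2): add — endpoints in different components.
iota rho (4): add — endpoints in different components.
kappa mu (5): add — endpoints in different components.
gamma zeta (7): add — endpoints in different components.
beta rho (8): add — endpoints in different components.
eta iota (9): add — endpoints in different components.
gamma theta (10): add — endpoints in different components.
beta theta (11): skip — beta and theta already connected.
beta zeta (12): skip — zeta and beta already connected.
gamma mu (14): add — endpoints in different components.
MST edge set: {gamma rho, iota rho, kappa mu, gamma zeta, beta rho, eta iota, gamma theta, gamma mu}.
Of the listed edges, {iota rho, gamma zeta} are in the MST → 2.

2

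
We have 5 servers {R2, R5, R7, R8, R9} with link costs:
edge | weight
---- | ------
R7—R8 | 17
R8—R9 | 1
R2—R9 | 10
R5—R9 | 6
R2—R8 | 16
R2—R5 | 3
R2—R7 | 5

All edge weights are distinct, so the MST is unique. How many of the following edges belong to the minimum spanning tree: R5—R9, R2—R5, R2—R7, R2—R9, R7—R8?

3

Kruskal: consider edges lightest-first.
R8—R9 (1): add — endpoints in different components.
R2—R5 (3): add — endpoints in different components.
R2—R7 (5): add — endpoints in different components.
R5—R9 (6): add — endpoints in different components.
MST edge set: {R8—R9, R2—R5, R2—R7, R5—R9}.
Of the listed edges, {R5—R9, R2—R5, R2—R7} are in the MST → 3.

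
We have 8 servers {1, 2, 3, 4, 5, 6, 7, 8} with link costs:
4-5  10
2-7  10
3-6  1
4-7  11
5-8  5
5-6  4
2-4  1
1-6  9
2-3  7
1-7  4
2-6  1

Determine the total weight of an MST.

Sort edges by weight, then run Kruskal:
2-4 (1): add — endpoints in different components.
2-6 (1): add — endpoints in different components.
3-6 (1): add — endpoints in different components.
1-7 (4): add — endpoints in different components.
5-6 (4): add — endpoints in different components.
5-8 (5): add — endpoints in different components.
2-3 (7): skip — 2 and 3 already connected.
1-6 (9): add — endpoints in different components.
MST edges: 2-4, 2-6, 3-6, 1-7, 5-6, 5-8, 1-6; total weight 1+1+1+4+4+5+9 = 25.

25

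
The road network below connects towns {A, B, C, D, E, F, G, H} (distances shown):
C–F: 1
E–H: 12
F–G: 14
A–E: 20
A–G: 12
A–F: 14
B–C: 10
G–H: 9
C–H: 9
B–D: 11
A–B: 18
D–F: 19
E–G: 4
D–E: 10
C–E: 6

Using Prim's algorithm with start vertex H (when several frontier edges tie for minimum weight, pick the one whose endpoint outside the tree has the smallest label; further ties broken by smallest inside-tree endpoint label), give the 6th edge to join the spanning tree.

Grow the tree from H using Prim:
Step 1: cheapest edge leaving the tree is C–H (9); add C.
Step 2: cheapest edge leaving the tree is C–F (1); add F.
Step 3: cheapest edge leaving the tree is C–E (6); add E.
Step 4: cheapest edge leaving the tree is E–G (4); add G.
Step 5: cheapest edge leaving the tree is B–C (10); add B.
Step 6: cheapest edge leaving the tree is D–E (10); add D.
Step 7: cheapest edge leaving the tree is A–G (12); add A.
The 6th edge added is D–E.

D-E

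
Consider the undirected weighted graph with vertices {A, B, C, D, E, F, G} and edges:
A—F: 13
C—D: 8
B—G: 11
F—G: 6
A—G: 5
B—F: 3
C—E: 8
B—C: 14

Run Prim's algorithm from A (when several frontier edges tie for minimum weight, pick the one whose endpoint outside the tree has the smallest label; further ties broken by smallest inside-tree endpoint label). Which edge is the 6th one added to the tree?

Prim's algorithm from A:
Step 1: frontier [A—G 5, A—F 13] → take A—G (5); add G.
Step 2: frontier [A—F 13, F—G 6, B—G 11] → take F—G (6); add F.
Step 3: frontier [B—F 3, B—G 11] → take B—F (3); add B.
Step 4: frontier [B—C 14] → take B—C (14); add C.
Step 5: frontier [C—D 8, C—E 8] → take C—D (8); add D.
Step 6: frontier [C—E 8] → take C—E (8); add E.
The 6th edge added is C—E.

C-E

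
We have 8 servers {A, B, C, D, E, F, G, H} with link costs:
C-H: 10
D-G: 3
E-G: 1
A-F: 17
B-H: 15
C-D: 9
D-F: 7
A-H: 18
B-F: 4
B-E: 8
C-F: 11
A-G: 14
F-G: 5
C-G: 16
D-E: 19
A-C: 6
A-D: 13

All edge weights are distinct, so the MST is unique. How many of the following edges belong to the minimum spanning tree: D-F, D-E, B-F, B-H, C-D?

2

Kruskal: consider edges lightest-first.
E-G (1): add — endpoints in different components.
D-G (3): add — endpoints in different components.
B-F (4): add — endpoints in different components.
F-G (5): add — endpoints in different components.
A-C (6): add — endpoints in different components.
D-F (7): skip — D and F already connected.
B-E (8): skip — B and E already connected.
C-D (9): add — endpoints in different components.
C-H (10): add — endpoints in different components.
MST edge set: {E-G, D-G, B-F, F-G, A-C, C-D, C-H}.
Of the listed edges, {B-F, C-D} are in the MST → 2.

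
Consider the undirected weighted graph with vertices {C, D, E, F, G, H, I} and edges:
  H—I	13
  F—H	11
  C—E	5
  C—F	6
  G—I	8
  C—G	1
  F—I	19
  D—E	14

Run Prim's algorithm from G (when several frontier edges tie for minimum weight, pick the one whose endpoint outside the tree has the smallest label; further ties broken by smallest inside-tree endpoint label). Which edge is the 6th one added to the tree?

D-E

Prim's algorithm from G:
Step 1: cheapest edge leaving the tree is C—G (1); add C.
Step 2: cheapest edge leaving the tree is C—E (5); add E.
Step 3: cheapest edge leaving the tree is C—F (6); add F.
Step 4: cheapest edge leaving the tree is G—I (8); add I.
Step 5: cheapest edge leaving the tree is F—H (11); add H.
Step 6: cheapest edge leaving the tree is D—E (14); add D.
The 6th edge added is D—E.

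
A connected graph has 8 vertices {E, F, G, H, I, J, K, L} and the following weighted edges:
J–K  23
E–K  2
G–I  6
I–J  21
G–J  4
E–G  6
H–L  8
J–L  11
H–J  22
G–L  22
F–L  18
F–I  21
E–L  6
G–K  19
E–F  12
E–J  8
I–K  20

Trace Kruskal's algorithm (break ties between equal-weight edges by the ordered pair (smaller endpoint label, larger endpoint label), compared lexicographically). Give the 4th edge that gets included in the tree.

E-L

Kruskal: consider edges lightest-first.
E–K (2): add — endpoints in different components.
G–J (4): add — endpoints in different components.
E–G (6): add — endpoints in different components.
E–L (6): add — endpoints in different components.
G–I (6): add — endpoints in different components.
E–J (8): skip — E and J already connected.
H–L (8): add — endpoints in different components.
J–L (11): skip — J and L already connected.
E–F (12): add — endpoints in different components.
The 4th edge added is E–L.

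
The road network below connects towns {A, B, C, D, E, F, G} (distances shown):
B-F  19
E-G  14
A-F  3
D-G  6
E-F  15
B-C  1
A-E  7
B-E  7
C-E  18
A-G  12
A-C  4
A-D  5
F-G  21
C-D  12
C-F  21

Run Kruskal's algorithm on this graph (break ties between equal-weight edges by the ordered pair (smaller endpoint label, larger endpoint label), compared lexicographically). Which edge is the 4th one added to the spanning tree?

A-D

Kruskal: consider edges lightest-first.
B-C (1): add — endpoints in different components.
A-F (3): add — endpoints in different components.
A-C (4): add — endpoints in different components.
A-D (5): add — endpoints in different components.
D-G (6): add — endpoints in different components.
A-E (7): add — endpoints in different components.
The 4th edge added is A-D.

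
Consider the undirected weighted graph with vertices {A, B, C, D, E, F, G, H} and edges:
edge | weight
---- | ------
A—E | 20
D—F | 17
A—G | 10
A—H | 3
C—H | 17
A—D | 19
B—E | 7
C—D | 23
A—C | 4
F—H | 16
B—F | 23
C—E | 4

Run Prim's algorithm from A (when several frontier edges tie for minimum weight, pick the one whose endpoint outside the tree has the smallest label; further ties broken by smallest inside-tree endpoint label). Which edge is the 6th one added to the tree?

Prim, starting at A.
Step 1: cheapest edge leaving the tree is A—H (3); add H.
Step 2: cheapest edge leaving the tree is A—C (4); add C.
Step 3: cheapest edge leaving the tree is C—E (4); add E.
Step 4: cheapest edge leaving the tree is B—E (7); add B.
Step 5: cheapest edge leaving the tree is A—G (10); add G.
Step 6: cheapest edge leaving the tree is F—H (16); add F.
Step 7: cheapest edge leaving the tree is D—F (17); add D.
The 6th edge added is F—H.

F-H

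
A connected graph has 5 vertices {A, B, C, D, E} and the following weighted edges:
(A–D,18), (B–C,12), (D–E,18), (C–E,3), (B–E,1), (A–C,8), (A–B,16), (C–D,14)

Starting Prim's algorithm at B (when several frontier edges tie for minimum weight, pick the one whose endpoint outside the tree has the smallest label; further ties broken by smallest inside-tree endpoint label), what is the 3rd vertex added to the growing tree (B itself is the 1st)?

Prim's algorithm from B:
Step 1: frontier [B–E 1, B–C 12, A–B 16] → take B–E (1); add E.
Step 2: frontier [B–C 12, A–B 16, C–E 3, D–E 18] → take C–E (3); add C.
Step 3: frontier [A–B 16, A–C 8, C–D 14, D–E 18] → take A–C (8); add A.
Step 4: frontier [A–D 18, C–D 14, D–E 18] → take C–D (14); add D.
Vertex order: B, E, C, A, D. The 3rd vertex is C.

C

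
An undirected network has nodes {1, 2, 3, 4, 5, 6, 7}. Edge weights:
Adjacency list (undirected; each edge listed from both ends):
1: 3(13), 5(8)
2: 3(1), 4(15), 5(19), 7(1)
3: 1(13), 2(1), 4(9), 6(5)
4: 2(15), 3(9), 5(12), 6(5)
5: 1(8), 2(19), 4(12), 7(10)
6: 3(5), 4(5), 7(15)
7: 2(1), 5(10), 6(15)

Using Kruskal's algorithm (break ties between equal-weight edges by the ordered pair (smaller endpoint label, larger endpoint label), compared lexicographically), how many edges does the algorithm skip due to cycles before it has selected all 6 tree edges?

Kruskal: consider edges lightest-first.
2—3 (1): add. Components now {1} {2,3} {4} {5} {6} {7}
2—7 (1): add. Components now {1} {2,3,7} {4} {5} {6}
3—6 (5): add. Components now {1} {2,3,6,7} {4} {5}
4—6 (5): add. Components now {1} {2,3,4,6,7} {5}
1—5 (8): add. Components now {1,5} {2,3,4,6,7}
3—4 (9): skip — 3 and 4 already connected.
5—7 (10): add. Components now {1,2,3,4,5,6,7}
Edges rejected before the tree was complete: 1.

1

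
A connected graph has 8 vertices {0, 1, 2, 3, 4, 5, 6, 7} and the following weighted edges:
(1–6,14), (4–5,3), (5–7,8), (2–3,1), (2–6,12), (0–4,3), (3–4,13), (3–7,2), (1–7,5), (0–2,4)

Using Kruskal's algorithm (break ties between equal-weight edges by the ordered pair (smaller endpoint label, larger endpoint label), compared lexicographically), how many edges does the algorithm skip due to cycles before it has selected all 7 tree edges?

1

Sort edges by weight, then run Kruskal:
2–3 (1): add — endpoints in different components.
3–7 (2): add — endpoints in different components.
0–4 (3): add — endpoints in different components.
4–5 (3): add — endpoints in different components.
0–2 (4): add — endpoints in different components.
1–7 (5): add — endpoints in different components.
5–7 (8): skip — 5 and 7 already connected.
2–6 (12): add — endpoints in different components.
Edges rejected before the tree was complete: 1.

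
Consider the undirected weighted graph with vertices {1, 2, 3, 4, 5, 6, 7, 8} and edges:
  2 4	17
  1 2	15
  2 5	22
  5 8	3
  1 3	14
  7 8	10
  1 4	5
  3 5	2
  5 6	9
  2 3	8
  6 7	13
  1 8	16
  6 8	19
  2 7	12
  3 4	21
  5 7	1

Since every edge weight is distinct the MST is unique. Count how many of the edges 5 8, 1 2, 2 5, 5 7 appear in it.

2

Kruskal: consider edges lightest-first.
5 7 (1): add — endpoints in different components.
3 5 (2): add — endpoints in different components.
5 8 (3): add — endpoints in different components.
1 4 (5): add — endpoints in different components.
2 3 (8): add — endpoints in different components.
5 6 (9): add — endpoints in different components.
7 8 (10): skip — 7 and 8 already connected.
2 7 (12): skip — 2 and 7 already connected.
6 7 (13): skip — 6 and 7 already connected.
1 3 (14): add — endpoints in different components.
MST edge set: {5 7, 3 5, 5 8, 1 4, 2 3, 5 6, 1 3}.
Of the listed edges, {5 8, 5 7} are in the MST → 2.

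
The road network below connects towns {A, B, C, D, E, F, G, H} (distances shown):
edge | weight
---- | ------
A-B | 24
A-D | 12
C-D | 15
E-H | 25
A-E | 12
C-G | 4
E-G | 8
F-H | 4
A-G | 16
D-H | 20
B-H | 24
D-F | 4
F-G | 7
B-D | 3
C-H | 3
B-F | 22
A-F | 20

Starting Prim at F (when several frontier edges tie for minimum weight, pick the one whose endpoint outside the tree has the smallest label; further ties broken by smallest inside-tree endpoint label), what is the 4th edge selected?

C-H

Prim, starting at F.
Step 1: cheapest edge leaving the tree is D-F (4); add D.
Step 2: cheapest edge leaving the tree is B-D (3); add B.
Step 3: cheapest edge leaving the tree is F-H (4); add H.
Step 4: cheapest edge leaving the tree is C-H (3); add C.
Step 5: cheapest edge leaving the tree is C-G (4); add G.
Step 6: cheapest edge leaving the tree is E-G (8); add E.
Step 7: cheapest edge leaving the tree is A-D (12); add A.
The 4th edge added is C-H.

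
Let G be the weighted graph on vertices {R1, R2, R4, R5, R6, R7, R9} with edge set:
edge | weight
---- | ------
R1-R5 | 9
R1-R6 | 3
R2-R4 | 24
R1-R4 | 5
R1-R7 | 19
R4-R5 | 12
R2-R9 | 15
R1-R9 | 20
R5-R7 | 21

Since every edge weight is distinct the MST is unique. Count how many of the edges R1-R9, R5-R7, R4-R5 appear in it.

1

Sort edges by weight, then run Kruskal:
R1-R6 (3): add — endpoints in different components.
R1-R4 (5): add — endpoints in different components.
R1-R5 (9): add — endpoints in different components.
R4-R5 (12): skip — R5 and R4 already connected.
R2-R9 (15): add — endpoints in different components.
R1-R7 (19): add — endpoints in different components.
R1-R9 (20): add — endpoints in different components.
MST edge set: {R1-R6, R1-R4, R1-R5, R2-R9, R1-R7, R1-R9}.
Of the listed edges, {R1-R9} are in the MST → 1.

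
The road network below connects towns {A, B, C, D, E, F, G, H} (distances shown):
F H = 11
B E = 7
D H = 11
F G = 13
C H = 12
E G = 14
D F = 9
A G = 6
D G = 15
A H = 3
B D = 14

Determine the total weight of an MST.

Kruskal: consider edges lightest-first.
A H (3): add — endpoints in different components.
A G (6): add — endpoints in different components.
B E (7): add — endpoints in different components.
D F (9): add — endpoints in different components.
D H (11): add — endpoints in different components.
F H (11): skip — F and H already connected.
C H (12): add — endpoints in different components.
F G (13): skip — F and G already connected.
B D (14): add — endpoints in different components.
MST edges: A H, A G, B E, D F, D H, C H, B D; total weight 3+6+7+9+11+12+14 = 62.

62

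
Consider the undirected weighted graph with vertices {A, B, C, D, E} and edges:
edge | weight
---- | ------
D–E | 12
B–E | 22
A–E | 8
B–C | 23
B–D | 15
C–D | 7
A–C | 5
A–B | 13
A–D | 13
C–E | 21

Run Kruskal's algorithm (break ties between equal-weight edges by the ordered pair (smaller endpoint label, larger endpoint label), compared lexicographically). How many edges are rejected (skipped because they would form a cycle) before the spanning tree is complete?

Sort edges by weight, then run Kruskal:
A–C (5): add. Components now {A,C} {B} {D} {E}
C–D (7): add. Components now {A,C,D} {B} {E}
A–E (8): add. Components now {A,C,D,E} {B}
D–E (12): skip — D and E already connected.
A–B (13): add. Components now {A,B,C,D,E}
Edges rejected before the tree was complete: 1.

1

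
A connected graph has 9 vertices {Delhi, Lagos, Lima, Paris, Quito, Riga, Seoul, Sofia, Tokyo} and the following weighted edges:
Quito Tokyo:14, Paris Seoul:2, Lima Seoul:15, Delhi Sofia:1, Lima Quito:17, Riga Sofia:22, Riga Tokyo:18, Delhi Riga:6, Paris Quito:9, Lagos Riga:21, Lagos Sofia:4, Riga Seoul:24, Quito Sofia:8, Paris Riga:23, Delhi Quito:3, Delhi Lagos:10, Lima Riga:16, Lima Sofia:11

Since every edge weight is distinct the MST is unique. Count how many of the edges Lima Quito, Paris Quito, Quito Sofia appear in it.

Sort edges by weight, then run Kruskal:
Delhi Sofia (1): add — endpoints in different components.
Paris Seoul (2): add — endpoints in different components.
Delhi Quito (3): add — endpoints in different components.
Lagos Sofia (4): add — endpoints in different components.
Delhi Riga (6): add — endpoints in different components.
Quito Sofia (8): skip — Quito and Sofia already connected.
Paris Quito (9): add — endpoints in different components.
Delhi Lagos (10): skip — Delhi and Lagos already connected.
Lima Sofia (11): add — endpoints in different components.
Quito Tokyo (14): add — endpoints in different components.
MST edge set: {Delhi Sofia, Paris Seoul, Delhi Quito, Lagos Sofia, Delhi Riga, Paris Quito, Lima Sofia, Quito Tokyo}.
Of the listed edges, {Paris Quito} are in the MST → 1.

1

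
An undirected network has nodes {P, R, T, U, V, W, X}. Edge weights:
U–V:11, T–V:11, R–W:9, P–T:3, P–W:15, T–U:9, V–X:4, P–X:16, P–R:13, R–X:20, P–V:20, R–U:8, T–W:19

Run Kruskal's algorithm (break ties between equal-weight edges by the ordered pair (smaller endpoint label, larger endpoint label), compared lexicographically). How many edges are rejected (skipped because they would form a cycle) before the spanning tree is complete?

Sort edges by weight, then run Kruskal:
P–T (3): add. Components now {P,T} {W} {R} {V} {X} {U}
V–X (4): add. Components now {P,T} {W} {R} {V,X} {U}
R–U (8): add. Components now {P,T} {W} {R,U} {V,X}
R–W (9): add. Components now {P,T} {R,U,W} {V,X}
T–U (9): add. Components now {P,R,T,U,W} {V,X}
T–V (11): add. Components now {P,R,T,U,V,W,X}
Edges rejected before the tree was complete: 0.

0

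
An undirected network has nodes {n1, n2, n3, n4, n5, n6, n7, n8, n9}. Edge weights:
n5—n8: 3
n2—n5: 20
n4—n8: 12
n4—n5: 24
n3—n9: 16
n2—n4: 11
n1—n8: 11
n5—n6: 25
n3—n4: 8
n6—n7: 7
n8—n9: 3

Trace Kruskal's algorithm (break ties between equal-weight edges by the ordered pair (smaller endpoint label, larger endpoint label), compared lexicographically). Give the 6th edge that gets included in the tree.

n2-n4

Kruskal: consider edges lightest-first.
n5—n8 (3): add — endpoints in different components.
n8—n9 (3): add — endpoints in different components.
n6—n7 (7): add — endpoints in different components.
n3—n4 (8): add — endpoints in different components.
n1—n8 (11): add — endpoints in different components.
n2—n4 (11): add — endpoints in different components.
n4—n8 (12): add — endpoints in different components.
n3—n9 (16): skip — n3 and n9 already connected.
n2—n5 (20): skip — n2 and n5 already connected.
n4—n5 (24): skip — n5 and n4 already connected.
n5—n6 (25): add — endpoints in different components.
The 6th edge added is n2—n4.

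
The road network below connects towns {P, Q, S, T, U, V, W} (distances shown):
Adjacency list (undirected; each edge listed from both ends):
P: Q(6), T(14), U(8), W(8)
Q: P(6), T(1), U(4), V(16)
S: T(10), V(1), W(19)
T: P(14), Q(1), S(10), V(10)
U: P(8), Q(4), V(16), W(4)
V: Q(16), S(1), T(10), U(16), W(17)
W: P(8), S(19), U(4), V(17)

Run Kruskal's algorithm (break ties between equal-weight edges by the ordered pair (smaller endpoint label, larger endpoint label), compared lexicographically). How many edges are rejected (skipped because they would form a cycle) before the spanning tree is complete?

2

Kruskal's algorithm — process edges by increasing weight (ties by edge label):
Q—T (1): add — endpoints in different components.
S—V (1): add — endpoints in different components.
Q—U (4): add — endpoints in different components.
U—W (4): add — endpoints in different components.
P—Q (6): add — endpoints in different components.
P—U (8): skip — U and P already connected.
P—W (8): skip — P and W already connected.
S—T (10): add — endpoints in different components.
Edges rejected before the tree was complete: 2.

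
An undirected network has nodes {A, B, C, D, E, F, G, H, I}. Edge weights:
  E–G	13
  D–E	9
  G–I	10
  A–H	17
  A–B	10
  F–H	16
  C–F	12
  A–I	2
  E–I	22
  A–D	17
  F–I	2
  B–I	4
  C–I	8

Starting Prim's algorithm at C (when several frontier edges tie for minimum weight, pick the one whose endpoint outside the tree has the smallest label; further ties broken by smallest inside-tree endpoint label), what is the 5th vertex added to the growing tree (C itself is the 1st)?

Prim's algorithm from C:
Step 1: cheapest edge leaving the tree is C–I (8); add I.
Step 2: cheapest edge leaving the tree is A–I (2); add A.
Step 3: cheapest edge leaving the tree is F–I (2); add F.
Step 4: cheapest edge leaving the tree is B–I (4); add B.
Step 5: cheapest edge leaving the tree is G–I (10); add G.
Step 6: cheapest edge leaving the tree is E–G (13); add E.
Step 7: cheapest edge leaving the tree is D–E (9); add D.
Step 8: cheapest edge leaving the tree is F–H (16); add H.
Vertex order: C, I, A, F, B, G, E, D, H. The 5th vertex is B.

B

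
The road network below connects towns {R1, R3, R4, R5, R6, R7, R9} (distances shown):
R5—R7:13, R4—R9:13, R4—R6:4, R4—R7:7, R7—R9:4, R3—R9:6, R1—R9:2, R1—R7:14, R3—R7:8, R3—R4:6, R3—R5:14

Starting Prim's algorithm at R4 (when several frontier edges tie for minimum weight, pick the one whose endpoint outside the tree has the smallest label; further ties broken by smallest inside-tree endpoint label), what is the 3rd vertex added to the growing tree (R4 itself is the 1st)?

R3

Prim, starting at R4.
Step 1: cheapest edge leaving the tree is R4—R6 (4); add R6.
Step 2: cheapest edge leaving the tree is R3—R4 (6); add R3.
Step 3: cheapest edge leaving the tree is R3—R9 (6); add R9.
Step 4: cheapest edge leaving the tree is R1—R9 (2); add R1.
Step 5: cheapest edge leaving the tree is R7—R9 (4); add R7.
Step 6: cheapest edge leaving the tree is R5—R7 (13); add R5.
Vertex order: R4, R6, R3, R9, R1, R7, R5. The 3rd vertex is R3.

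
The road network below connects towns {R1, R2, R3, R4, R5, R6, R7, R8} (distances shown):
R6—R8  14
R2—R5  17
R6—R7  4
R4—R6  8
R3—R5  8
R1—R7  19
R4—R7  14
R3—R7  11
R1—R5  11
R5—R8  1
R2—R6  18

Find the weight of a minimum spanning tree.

60

Prim, starting at R2.
Step 1: cheapest edge leaving the tree is R2—R5 (17); add R5.
Step 2: cheapest edge leaving the tree is R5—R8 (1); add R8.
Step 3: cheapest edge leaving the tree is R3—R5 (8); add R3.
Step 4: cheapest edge leaving the tree is R1—R5 (11); add R1.
Step 5: cheapest edge leaving the tree is R3—R7 (11); add R7.
Step 6: cheapest edge leaving the tree is R6—R7 (4); add R6.
Step 7: cheapest edge leaving the tree is R4—R6 (8); add R4.
MST edges: R2—R5, R5—R8, R3—R5, R1—R5, R3—R7, R6—R7, R4—R6; total weight 17+1+8+11+11+4+8 = 60.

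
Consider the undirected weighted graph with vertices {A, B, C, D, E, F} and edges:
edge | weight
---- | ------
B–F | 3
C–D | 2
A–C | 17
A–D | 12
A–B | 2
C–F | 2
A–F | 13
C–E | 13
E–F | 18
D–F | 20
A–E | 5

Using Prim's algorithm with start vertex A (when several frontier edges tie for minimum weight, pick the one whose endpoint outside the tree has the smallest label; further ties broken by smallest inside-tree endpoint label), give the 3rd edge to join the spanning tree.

C-F

Prim, starting at A.
Step 1: frontier [A–B 2, A–E 5, A–D 12, A–F 13, A–C 17] → take A–B (2); add B.
Step 2: frontier [A–E 5, A–D 12, A–F 13, A–C 17, B–F 3] → take B–F (3); add F.
Step 3: frontier [A–E 5, A–D 12, A–C 17, C–F 2, E–F 18, D–F 20] → take C–F (2); add C.
Step 4: frontier [A–E 5, A–D 12, C–D 2, C–E 13, E–F 18, D–F 20] → take C–D (2); add D.
Step 5: frontier [A–E 5, C–E 13, E–F 18] → take A–E (5); add E.
The 3rd edge added is C–F.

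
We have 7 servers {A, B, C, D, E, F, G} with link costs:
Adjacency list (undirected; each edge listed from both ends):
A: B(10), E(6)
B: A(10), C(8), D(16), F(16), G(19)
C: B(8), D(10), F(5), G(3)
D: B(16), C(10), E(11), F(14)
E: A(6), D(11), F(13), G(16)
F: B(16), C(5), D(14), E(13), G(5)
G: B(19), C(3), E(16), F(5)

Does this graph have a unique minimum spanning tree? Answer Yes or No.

Kruskal: consider edges lightest-first.
C-G (3): add. Components now {A} {B} {C,G} {D} {E} {F}
C-F (5): add. Components now {A} {B} {C,F,G} {D} {E}
F-G (5): skip — F and G already connected.
A-E (6): add. Components now {A,E} {B} {C,F,G} {D}
B-C (8): add. Components now {A,E} {B,C,F,G} {D}
A-B (10): add. Components now {A,B,C,E,F,G} {D}
C-D (10): add. Components now {A,B,C,D,E,F,G}
Non-tree edge F-G has weight 5, equal to the heaviest edge on its tree cycle — swapping gives another MST of the same weight. Not unique.

No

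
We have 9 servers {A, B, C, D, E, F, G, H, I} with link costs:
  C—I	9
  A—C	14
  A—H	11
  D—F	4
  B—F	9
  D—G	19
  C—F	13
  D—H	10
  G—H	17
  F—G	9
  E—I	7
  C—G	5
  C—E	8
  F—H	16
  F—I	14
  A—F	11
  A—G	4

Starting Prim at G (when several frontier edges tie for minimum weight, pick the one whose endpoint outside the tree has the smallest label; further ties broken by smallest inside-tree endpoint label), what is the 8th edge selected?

D-H

Grow the tree from G using Prim:
Step 1: cheapest edge leaving the tree is A—G (4); add A.
Step 2: cheapest edge leaving the tree is C—G (5); add C.
Step 3: cheapest edge leaving the tree is C—E (8); add E.
Step 4: cheapest edge leaving the tree is E—I (7); add I.
Step 5: cheapest edge leaving the tree is F—G (9); add F.
Step 6: cheapest edge leaving the tree is D—F (4); add D.
Step 7: cheapest edge leaving the tree is B—F (9); add B.
Step 8: cheapest edge leaving the tree is D—H (10); add H.
The 8th edge added is D—H.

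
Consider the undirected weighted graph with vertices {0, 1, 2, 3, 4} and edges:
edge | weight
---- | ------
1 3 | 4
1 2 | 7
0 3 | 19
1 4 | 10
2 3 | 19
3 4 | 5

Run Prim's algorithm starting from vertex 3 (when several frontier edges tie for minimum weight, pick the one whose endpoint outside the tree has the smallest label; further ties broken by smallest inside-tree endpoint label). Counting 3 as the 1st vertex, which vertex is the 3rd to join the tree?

4

Grow the tree from 3 using Prim:
Step 1: frontier [1 3 4, 3 4 5, 0 3 19, 2 3 19] → take 1 3 (4); add 1.
Step 2: frontier [1 2 7, 1 4 10, 3 4 5, 0 3 19, 2 3 19] → take 3 4 (5); add 4.
Step 3: frontier [1 2 7, 0 3 19, 2 3 19] → take 1 2 (7); add 2.
Step 4: frontier [0 3 19] → take 0 3 (19); add 0.
Vertex order: 3, 1, 4, 2, 0. The 3rd vertex is 4.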